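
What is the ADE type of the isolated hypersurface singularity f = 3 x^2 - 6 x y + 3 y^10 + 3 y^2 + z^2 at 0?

A9

The Hessian of f at 0 has rank 2. Corank 1: A-series; mu = 9 gives A_9.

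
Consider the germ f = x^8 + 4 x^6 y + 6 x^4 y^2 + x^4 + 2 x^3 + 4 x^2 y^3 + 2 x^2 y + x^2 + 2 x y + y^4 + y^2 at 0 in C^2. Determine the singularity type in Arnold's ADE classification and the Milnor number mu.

Type A_3, Milnor number mu = 3.

The Hessian of f at 0 is [[2, 2], [2, 2]] with rank 1, so corank 1. A Groebner basis of the Jacobian ideal J(f) in C{x,y} is {x^2 + x + y, x*y - x - y, x + y^2 + y}; counting standard monomials gives mu = 3. Corank 1: A-series; mu = 3 gives A_3.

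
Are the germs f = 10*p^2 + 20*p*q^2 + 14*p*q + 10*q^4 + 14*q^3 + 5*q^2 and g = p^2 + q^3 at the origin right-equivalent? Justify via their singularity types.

The Hessian of f at 0 is [[20, 14], [14, 10]] with rank 2, so corank 0. A Groebner basis of the Jacobian ideal J(f) in C{p,q} is {p, q}; counting standard monomials gives mu = 1. Corank 0: nondegenerate Morse point, so A_1. The Hessian of g at 0 is [[2, 0], [0, 0]] with rank 1, so corank 1. A Groebner basis of the Jacobian ideal J(g) in C{p,q} is {q^2, p}; counting standard monomials gives mu = 2. Corank 1: A-series; mu = 2 gives A_2. f is A_1 but g is A_2, hence not right-equivalent.

No.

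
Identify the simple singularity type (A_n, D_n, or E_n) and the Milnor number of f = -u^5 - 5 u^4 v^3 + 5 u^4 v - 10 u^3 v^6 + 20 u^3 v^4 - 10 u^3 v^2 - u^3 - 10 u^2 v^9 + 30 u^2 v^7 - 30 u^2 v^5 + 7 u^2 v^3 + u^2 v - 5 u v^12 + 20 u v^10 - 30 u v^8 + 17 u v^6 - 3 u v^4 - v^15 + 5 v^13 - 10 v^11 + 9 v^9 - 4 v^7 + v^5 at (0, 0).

Type D_6, Milnor number mu = 6.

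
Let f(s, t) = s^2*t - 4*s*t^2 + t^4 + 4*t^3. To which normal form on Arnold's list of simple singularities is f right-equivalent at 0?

D5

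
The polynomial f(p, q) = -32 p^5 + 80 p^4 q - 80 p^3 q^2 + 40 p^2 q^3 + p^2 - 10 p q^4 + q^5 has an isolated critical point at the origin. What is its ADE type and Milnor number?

The Hessian of f at 0 has rank 1. Corank 1: A-series; mu = 4 gives A_4.

Type A_4, Milnor number mu = 4.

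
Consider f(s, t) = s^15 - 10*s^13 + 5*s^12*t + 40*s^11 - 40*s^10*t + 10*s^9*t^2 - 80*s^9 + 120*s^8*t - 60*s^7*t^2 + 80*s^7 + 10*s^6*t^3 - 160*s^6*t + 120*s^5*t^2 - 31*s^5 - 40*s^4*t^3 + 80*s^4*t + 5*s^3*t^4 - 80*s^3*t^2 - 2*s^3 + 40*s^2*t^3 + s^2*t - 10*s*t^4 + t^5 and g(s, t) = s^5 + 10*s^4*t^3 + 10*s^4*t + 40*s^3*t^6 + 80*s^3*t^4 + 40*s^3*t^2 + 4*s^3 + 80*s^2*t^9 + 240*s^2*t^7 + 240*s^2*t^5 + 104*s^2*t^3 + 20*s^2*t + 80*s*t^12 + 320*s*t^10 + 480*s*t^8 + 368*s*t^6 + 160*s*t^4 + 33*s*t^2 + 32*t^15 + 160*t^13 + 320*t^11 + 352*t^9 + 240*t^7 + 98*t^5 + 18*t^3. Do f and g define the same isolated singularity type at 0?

Yes.

The Hessian of f at 0 is [[0, 0], [0, 0]] with rank 0, so corank 2. A Groebner basis of the Jacobian ideal J(f) in C{s,t} is {s*t/10 + t^4, s*t^2, s^2 - s*t/2}; counting standard monomials gives mu = 6. Corank 2; j^3 = -s^2*(2*s - t) has shape L^2 M (L != M), so D-series; mu = 6 gives D_6. The Hessian of g at 0 is [[0, 0], [0, 0]] with rank 0, so corank 2. A Groebner basis of the Jacobian ideal J(g) in C{s,t} is {32*s*t/59 + t^4 + 48*t^2/59, s*t^2 + 3*t^3/2, s^2 + 349*s*t/118 + 129*t^2/59}; counting standard monomials gives mu = 6. Corank 2; j^3 = (s + 2*t)*(2*s + 3*t)^2 has shape L^2 M (L != M), so D-series; mu = 6 gives D_6. Both have type D_6, hence right-equivalent.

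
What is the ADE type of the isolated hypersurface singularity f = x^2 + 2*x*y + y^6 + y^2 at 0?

The Hessian of f at 0 has rank 1. Corank 1: A-series; mu = 5 gives A_5.

A_5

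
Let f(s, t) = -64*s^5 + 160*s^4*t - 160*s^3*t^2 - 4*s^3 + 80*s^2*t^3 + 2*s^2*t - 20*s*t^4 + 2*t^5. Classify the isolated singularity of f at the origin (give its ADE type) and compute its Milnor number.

The Hessian of f at 0 has rank 0. Corank 2; j^3 = -2*s^2*(2*s - t) has shape L^2 M (L != M), so D-series; mu = 6 gives D_6.

Type D6, Milnor number mu = 6.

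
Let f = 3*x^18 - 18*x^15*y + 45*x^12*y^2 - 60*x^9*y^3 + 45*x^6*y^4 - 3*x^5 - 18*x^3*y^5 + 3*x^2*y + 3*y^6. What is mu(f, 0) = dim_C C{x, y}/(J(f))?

7

The Hessian of f at 0 has rank 0. Corank 2; j^3 = 3*x^2*y has shape L^2 M (L != M), so D-series; mu = 7 gives D_7.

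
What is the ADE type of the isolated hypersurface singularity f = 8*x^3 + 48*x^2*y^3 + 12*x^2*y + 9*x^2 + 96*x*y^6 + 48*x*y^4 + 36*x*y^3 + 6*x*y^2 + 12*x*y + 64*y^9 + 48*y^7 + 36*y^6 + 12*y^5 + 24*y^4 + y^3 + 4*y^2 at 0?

A2

The Hessian of f at 0 is [[18, 12], [12, 8]] with rank 1, so corank 1. A Groebner basis of the Jacobian ideal J(f) in C{x,y} is {y^2, x + 2*y/3}; counting standard monomials gives mu = 2. Corank 1: A-series; mu = 2 gives A_2.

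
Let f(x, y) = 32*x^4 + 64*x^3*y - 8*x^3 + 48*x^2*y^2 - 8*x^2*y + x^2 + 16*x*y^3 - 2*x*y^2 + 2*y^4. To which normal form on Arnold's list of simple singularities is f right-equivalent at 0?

The Hessian of f at 0 is [[2, 0], [0, 0]] with rank 1, so corank 1. A Groebner basis of the Jacobian ideal J(f) in C{x,y} is {x^2, x*y, -x + y^2}; counting standard monomials gives mu = 3. Corank 1: A-series; mu = 3 gives A_3.

A_{3}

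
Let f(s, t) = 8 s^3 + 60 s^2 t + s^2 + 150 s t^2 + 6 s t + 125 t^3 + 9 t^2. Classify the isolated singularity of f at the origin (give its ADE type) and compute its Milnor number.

Type A_2, Milnor number mu = 2.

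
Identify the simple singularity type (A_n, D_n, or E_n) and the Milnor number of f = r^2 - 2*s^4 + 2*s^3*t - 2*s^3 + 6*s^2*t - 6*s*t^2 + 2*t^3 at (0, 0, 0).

Type E_{7}, Milnor number mu = 7.

The Hessian of f at 0 has rank 1. Corank 2; j^3 = -2*(s - t)^3 is a perfect cube, so E-series; the 4-jet and mu = 7 give E_7.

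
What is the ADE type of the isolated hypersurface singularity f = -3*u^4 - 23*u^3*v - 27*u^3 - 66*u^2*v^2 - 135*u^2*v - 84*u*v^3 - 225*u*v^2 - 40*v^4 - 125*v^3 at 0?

E_7

The Hessian of f at 0 is [[0, 0], [0, 0]] with rank 0, so corank 2. A Groebner basis of the Jacobian ideal J(f) in C{u,v} is {19683*u^2 + 65610*u*v + v^4 + 27*v^3 + 54675*v^2, u^3 + 1485*u^2 + 4950*u*v + 20*v^3/3 + 4125*v^2, u^2*v - 567*u^2 - 1890*u*v - 32*v^3/9 - 1575*v^2, 162*u^2 + u*v^2 + 540*u*v + 17*v^3/9 + 450*v^2}; counting standard monomials gives mu = 7. Corank 2; j^3 = -(3*u + 5*v)^3 is a perfect cube, so E-series; the 4-jet and mu = 7 give E_7.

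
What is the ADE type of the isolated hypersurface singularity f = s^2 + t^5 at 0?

A4

The Hessian of f at 0 has rank 1. Corank 1: A-series; mu = 4 gives A_4.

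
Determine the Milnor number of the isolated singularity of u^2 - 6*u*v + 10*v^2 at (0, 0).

1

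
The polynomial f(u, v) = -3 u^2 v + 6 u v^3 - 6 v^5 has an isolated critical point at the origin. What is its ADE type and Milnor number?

Type D6, Milnor number mu = 6.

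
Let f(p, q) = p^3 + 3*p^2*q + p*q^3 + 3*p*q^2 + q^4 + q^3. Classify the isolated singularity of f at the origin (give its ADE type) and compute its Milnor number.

The Hessian of f at 0 is [[0, 0], [0, 0]] with rank 0, so corank 2. A Groebner basis of the Jacobian ideal J(f) in C{p,q} is {p^3 + 3*p^2*q + 6*p^2 + 12*p*q + 6*q^2, -3*p^2 + p*q^2 - 6*p*q - 3*q^2, 3*p^2 + 6*p*q + q^3 + 3*q^2}; counting standard monomials gives mu = 7. Corank 2; j^3 = (p + q)^3 is a perfect cube, so E-series; the 4-jet and mu = 7 give E_7.

Type E_{7}, Milnor number mu = 7.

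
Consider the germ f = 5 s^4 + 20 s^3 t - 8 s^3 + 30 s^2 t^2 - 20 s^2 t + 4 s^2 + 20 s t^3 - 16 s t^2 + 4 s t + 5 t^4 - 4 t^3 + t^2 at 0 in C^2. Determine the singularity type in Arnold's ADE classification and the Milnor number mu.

Type A3, Milnor number mu = 3.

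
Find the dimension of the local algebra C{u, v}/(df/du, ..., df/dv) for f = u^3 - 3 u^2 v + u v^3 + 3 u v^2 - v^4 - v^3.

7

The Hessian of f at 0 is [[0, 0], [0, 0]] with rank 0, so corank 2. A Groebner basis of the Jacobian ideal J(f) in C{u,v} is {u^3 - 3*u^2*v - 6*u^2 + 12*u*v - 6*v^2, 3*u^2 + u*v^2 - 6*u*v + 3*v^2, 3*u^2 - 6*u*v + v^3 + 3*v^2}; counting standard monomials gives mu = 7. Corank 2; j^3 = (u - v)^3 is a perfect cube, so E-series; the 4-jet and mu = 7 give E_7.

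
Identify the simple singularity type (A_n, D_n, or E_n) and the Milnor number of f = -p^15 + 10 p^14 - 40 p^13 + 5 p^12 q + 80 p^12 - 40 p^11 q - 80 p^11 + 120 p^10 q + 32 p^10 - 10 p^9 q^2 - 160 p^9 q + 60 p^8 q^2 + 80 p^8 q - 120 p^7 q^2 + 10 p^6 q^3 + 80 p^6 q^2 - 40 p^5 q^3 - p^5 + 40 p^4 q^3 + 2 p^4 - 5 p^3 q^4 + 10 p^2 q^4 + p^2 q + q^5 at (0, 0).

The Hessian of f at 0 is [[0, 0], [0, 0]] with rank 0, so corank 2. A Groebner basis of the Jacobian ideal J(f) in C{p,q} is {p^2/5 + q^4, p^3, p*q}; counting standard monomials gives mu = 6. Corank 2; j^3 = p^2*q has shape L^2 M (L != M), so D-series; mu = 6 gives D_6.

Type D_{6}, Milnor number mu = 6.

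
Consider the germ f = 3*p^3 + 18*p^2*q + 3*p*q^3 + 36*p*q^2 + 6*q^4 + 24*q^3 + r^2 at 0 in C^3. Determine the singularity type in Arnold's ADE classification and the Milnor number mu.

Type E_7, Milnor number mu = 7.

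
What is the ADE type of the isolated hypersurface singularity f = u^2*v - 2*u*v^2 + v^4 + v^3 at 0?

The Hessian of f at 0 has rank 0. Corank 2; j^3 = v*(u - v)^2 has shape L^2 M (L != M), so D-series; mu = 5 gives D_5.

D_5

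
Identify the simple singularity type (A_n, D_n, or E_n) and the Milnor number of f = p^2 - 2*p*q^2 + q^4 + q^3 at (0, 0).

The Hessian of f at 0 has rank 1. Corank 1: A-series; mu = 2 gives A_2.

Type A2, Milnor number mu = 2.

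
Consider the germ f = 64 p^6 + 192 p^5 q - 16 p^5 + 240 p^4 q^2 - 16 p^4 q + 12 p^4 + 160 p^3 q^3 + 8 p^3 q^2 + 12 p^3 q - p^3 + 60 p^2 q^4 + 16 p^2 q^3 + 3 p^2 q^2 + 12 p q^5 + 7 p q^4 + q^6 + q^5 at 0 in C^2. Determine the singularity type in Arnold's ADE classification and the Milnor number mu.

Type E_{8}, Milnor number mu = 8.

The Hessian of f at 0 has rank 0. Corank 2; j^3 = -p^3 is a perfect cube, so E-series; the 5-jet and mu = 8 give E_8.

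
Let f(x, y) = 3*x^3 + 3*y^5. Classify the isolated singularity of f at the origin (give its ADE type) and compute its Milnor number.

Type E8, Milnor number mu = 8.

The Hessian of f at 0 has rank 0. Corank 2; j^3 = 3*x^3 is a perfect cube, so E-series; the 5-jet and mu = 8 give E_8.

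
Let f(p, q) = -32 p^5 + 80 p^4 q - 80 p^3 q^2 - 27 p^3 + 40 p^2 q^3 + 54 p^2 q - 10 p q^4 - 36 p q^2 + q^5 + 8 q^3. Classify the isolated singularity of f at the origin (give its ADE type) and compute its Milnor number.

The Hessian of f at 0 has rank 0. Corank 2; j^3 = -(3*p - 2*q)^3 is a perfect cube, so E-series; the 5-jet and mu = 8 give E_8.

Type E8, Milnor number mu = 8.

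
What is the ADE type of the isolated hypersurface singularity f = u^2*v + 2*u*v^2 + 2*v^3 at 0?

D_4

The Hessian of f at 0 has rank 0. Corank 2; j^3 = v*(u^2 + 2*u*v + 2*v^2) splits into three distinct lines over C (the quadratic factor has nonzero discriminant), so D_4.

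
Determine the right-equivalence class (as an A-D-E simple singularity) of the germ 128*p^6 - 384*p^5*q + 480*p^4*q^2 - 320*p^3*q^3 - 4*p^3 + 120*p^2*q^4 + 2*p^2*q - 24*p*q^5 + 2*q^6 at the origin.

The Hessian of f at 0 is [[0, 0], [0, 0]] with rank 0, so corank 2. A Groebner basis of the Jacobian ideal J(f) in C{p,q} is {p*q/12 + q^5, p*q^2, p^2 - p*q/2}; counting standard monomials gives mu = 7. Corank 2; j^3 = -2*p^2*(2*p - q) has shape L^2 M (L != M), so D-series; mu = 7 gives D_7.

D7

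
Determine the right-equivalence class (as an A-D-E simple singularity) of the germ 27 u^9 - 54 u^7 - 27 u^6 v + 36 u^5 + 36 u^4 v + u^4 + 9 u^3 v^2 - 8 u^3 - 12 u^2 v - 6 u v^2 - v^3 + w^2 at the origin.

The Hessian of f at 0 has rank 1. Corank 2; j^3 = -(2*u + v)^3 is a perfect cube, so E-series; the 4-jet and mu = 6 give E_6.

E_{6}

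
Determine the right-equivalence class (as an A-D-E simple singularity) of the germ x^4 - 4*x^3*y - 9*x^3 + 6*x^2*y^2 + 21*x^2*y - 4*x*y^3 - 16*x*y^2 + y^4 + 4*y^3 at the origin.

D_{5}

The Hessian of f at 0 is [[0, 0], [0, 0]] with rank 0, so corank 2. A Groebner basis of the Jacobian ideal J(f) in C{x,y} is {x*y^2 + 27*x*y/2 - 9*y^2, 81*x*y/4 + y^3 - 27*y^2/2, x^2 - 5*x*y/3 + 2*y^2/3}; counting standard monomials gives mu = 5. Corank 2; j^3 = -(x - y)*(3*x - 2*y)^2 has shape L^2 M (L != M), so D-series; mu = 5 gives D_5.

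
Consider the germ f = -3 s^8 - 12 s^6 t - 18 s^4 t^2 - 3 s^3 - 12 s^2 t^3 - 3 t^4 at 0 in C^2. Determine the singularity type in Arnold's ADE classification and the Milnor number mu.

The Hessian of f at 0 has rank 0. Corank 2; j^3 = -3*s^3 is a perfect cube, so E-series; the 4-jet and mu = 6 give E_6.

Type E_6, Milnor number mu = 6.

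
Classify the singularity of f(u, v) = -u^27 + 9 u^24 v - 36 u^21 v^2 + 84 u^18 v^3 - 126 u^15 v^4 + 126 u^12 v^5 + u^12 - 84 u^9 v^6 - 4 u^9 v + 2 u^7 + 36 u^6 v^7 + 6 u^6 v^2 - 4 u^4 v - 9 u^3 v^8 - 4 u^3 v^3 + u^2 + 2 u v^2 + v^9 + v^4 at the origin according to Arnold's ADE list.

A_{8}

The Hessian of f at 0 has rank 1. Corank 1: A-series; mu = 8 gives A_8.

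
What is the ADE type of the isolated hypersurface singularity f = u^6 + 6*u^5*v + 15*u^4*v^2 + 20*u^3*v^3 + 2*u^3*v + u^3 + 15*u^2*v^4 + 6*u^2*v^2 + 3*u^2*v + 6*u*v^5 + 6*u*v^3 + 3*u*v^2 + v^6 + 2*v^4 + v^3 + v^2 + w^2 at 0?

The Hessian of f at 0 is [[0, 0, 0], [0, 2, 0], [0, 0, 2]] with rank 2, so corank 1. A Groebner basis of the Jacobian ideal J(f) in C{u,v,w} is {u^2, v, w}; counting standard monomials gives mu = 2. Corank 1: A-series; mu = 2 gives A_2.

A2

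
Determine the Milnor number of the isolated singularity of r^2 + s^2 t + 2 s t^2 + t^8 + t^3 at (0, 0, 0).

9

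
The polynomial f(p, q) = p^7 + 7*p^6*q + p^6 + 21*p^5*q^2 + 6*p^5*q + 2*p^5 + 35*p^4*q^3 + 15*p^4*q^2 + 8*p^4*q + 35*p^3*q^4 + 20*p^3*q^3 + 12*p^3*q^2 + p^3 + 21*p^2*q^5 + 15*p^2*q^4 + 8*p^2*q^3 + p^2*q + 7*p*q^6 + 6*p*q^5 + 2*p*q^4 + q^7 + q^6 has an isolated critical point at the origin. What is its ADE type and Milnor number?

Type D_{7}, Milnor number mu = 7.

The Hessian of f at 0 is [[0, 0], [0, 0]] with rank 0, so corank 2. A Groebner basis of the Jacobian ideal J(f) in C{p,q} is {p^2 + p*q + q^4, p^3, p^2*q, -p^2/6 + p*q^2}; counting standard monomials gives mu = 7. Corank 2; j^3 = p^2*(p + q) has shape L^2 M (L != M), so D-series; mu = 7 gives D_7.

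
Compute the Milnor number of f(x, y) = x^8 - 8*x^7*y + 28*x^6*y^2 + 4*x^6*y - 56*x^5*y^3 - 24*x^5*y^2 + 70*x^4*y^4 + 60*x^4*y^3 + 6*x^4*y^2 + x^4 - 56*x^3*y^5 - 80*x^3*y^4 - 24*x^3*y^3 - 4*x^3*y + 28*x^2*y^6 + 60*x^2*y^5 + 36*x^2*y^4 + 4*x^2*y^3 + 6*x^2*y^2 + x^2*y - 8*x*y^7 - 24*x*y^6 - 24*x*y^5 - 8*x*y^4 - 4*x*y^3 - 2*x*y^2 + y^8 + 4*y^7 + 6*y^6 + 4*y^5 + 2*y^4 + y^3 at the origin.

5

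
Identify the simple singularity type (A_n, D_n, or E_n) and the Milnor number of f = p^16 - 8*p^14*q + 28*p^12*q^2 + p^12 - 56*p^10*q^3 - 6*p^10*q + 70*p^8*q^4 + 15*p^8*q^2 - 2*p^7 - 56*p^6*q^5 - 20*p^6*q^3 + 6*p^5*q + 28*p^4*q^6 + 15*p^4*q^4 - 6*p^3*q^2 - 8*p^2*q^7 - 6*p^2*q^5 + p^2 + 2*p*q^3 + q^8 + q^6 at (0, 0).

Type A_{7}, Milnor number mu = 7.

The Hessian of f at 0 has rank 1. Corank 1: A-series; mu = 7 gives A_7.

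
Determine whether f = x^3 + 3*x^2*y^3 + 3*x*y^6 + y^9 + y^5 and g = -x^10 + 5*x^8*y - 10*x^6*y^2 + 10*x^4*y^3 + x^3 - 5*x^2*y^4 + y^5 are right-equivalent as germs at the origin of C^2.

Yes.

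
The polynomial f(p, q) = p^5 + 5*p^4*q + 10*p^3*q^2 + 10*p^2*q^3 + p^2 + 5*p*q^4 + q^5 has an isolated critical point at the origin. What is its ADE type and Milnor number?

The Hessian of f at 0 is [[2, 0], [0, 0]] with rank 1, so corank 1. A Groebner basis of the Jacobian ideal J(f) in C{p,q} is {q^4, p}; counting standard monomials gives mu = 4. Corank 1: A-series; mu = 4 gives A_4.

Type A_4, Milnor number mu = 4.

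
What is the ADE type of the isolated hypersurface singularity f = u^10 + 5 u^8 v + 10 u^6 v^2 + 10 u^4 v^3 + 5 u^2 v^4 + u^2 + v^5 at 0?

The Hessian of f at 0 is [[2, 0], [0, 0]] with rank 1, so corank 1. A Groebner basis of the Jacobian ideal J(f) in C{u,v} is {v^4, u}; counting standard monomials gives mu = 4. Corank 1: A-series; mu = 4 gives A_4.

A4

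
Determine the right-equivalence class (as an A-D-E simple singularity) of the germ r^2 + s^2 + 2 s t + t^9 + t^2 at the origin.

A_{8}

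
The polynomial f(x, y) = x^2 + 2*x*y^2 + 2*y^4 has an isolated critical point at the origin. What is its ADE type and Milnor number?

Type A_3, Milnor number mu = 3.

The Hessian of f at 0 has rank 1. Corank 1: A-series; mu = 3 gives A_3.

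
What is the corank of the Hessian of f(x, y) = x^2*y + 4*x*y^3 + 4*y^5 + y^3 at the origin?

2

Hessian at 0 has rank 0.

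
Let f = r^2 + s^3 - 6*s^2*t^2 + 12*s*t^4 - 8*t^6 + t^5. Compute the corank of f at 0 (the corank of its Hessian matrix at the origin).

2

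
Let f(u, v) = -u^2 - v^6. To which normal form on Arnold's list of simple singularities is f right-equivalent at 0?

A5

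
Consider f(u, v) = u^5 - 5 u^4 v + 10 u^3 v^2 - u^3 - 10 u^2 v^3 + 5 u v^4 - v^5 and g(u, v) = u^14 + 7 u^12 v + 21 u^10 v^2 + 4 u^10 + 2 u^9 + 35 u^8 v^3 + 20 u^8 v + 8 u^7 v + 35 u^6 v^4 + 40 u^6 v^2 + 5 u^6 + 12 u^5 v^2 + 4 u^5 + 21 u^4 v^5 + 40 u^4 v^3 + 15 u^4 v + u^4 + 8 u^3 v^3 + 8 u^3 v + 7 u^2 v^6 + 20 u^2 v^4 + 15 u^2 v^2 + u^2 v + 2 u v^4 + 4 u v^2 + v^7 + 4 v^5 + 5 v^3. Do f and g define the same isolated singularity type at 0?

No.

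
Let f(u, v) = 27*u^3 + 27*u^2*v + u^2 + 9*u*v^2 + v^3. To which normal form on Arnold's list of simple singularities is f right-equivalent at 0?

A_2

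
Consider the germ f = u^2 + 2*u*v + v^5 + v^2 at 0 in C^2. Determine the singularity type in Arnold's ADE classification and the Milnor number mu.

The Hessian of f at 0 has rank 1. Corank 1: A-series; mu = 4 gives A_4.

Type A_{4}, Milnor number mu = 4.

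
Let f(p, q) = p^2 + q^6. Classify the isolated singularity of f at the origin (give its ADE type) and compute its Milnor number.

Type A_5, Milnor number mu = 5.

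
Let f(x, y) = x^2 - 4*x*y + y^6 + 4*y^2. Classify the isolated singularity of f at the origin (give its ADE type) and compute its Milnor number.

Type A_{5}, Milnor number mu = 5.

The Hessian of f at 0 has rank 1. Corank 1: A-series; mu = 5 gives A_5.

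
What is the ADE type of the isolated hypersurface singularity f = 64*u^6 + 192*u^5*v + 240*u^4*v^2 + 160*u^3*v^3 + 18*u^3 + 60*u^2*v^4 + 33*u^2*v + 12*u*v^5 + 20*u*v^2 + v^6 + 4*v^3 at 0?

The Hessian of f at 0 is [[0, 0], [0, 0]] with rank 0, so corank 2. A Groebner basis of the Jacobian ideal J(f) in C{u,v} is {-243*u*v/4 + v^5 - 81*v^2/2, u*v^2 + 2*v^3/3, u^2 + 7*u*v/6 + v^2/3}; counting standard monomials gives mu = 7. Corank 2; j^3 = (2*u + v)*(3*u + 2*v)^2 has shape L^2 M (L != M), so D-series; mu = 7 gives D_7.

D7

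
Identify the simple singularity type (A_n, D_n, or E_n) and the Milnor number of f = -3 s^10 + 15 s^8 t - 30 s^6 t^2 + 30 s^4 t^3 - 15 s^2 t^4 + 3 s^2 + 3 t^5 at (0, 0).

Type A_{4}, Milnor number mu = 4.

The Hessian of f at 0 has rank 1. Corank 1: A-series; mu = 4 gives A_4.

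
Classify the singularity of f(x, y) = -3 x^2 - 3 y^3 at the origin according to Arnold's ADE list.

The Hessian of f at 0 is [[-6, 0], [0, 0]] with rank 1, so corank 1. A Groebner basis of the Jacobian ideal J(f) in C{x,y} is {y^2, x}; counting standard monomials gives mu = 2. Corank 1: A-series; mu = 2 gives A_2.

A_{2}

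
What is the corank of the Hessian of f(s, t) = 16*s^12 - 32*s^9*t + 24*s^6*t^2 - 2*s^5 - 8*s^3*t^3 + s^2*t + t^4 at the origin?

2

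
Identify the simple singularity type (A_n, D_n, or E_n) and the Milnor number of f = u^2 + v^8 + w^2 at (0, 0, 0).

Type A_{7}, Milnor number mu = 7.

The Hessian of f at 0 has rank 2. Corank 1: A-series; mu = 7 gives A_7.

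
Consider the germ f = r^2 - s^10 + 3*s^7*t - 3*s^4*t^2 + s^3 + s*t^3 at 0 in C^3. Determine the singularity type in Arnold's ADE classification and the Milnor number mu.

The Hessian of f at 0 has rank 1. Corank 2; j^3 = s^3 is a perfect cube, so E-series; the 4-jet and mu = 7 give E_7.

Type E7, Milnor number mu = 7.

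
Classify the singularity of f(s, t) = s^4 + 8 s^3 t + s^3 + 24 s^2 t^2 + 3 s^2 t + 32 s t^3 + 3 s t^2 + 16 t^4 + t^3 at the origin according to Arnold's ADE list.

The Hessian of f at 0 is [[0, 0], [0, 0]] with rank 0, so corank 2. A Groebner basis of the Jacobian ideal J(f) in C{s,t} is {t^4, s*t^2 + 4*t^3/3, s^2 + 2*s*t + t^2}; counting standard monomials gives mu = 6. Corank 2; j^3 = (s + t)^3 is a perfect cube, so E-series; the 4-jet and mu = 6 give E_6.

E_6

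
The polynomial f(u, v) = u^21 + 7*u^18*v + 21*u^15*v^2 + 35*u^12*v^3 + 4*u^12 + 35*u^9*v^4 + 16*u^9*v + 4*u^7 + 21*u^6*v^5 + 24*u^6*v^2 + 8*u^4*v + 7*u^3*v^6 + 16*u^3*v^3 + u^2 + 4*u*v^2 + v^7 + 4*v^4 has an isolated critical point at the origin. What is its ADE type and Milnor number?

Type A_6, Milnor number mu = 6.

The Hessian of f at 0 is [[2, 0], [0, 0]] with rank 1, so corank 1. A Groebner basis of the Jacobian ideal J(f) in C{u,v} is {u^3, u/2 + v^2}; counting standard monomials gives mu = 6. Corank 1: A-series; mu = 6 gives A_6.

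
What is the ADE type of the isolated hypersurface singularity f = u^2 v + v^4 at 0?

D5

The Hessian of f at 0 is [[0, 0], [0, 0]] with rank 0, so corank 2. A Groebner basis of the Jacobian ideal J(f) in C{u,v} is {u^3, u^2/4 + v^3, u*v}; counting standard monomials gives mu = 5. Corank 2; j^3 = u^2*v has shape L^2 M (L != M), so D-series; mu = 5 gives D_5.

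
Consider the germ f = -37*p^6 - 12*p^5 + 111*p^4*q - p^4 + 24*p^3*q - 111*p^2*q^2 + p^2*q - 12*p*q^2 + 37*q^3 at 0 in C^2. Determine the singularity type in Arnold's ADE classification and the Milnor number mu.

Type D_{4}, Milnor number mu = 4.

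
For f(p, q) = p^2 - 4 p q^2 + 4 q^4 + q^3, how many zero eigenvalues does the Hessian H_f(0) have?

The Hessian at 0 is [[2, 0], [0, 0]] of rank 1; hence corank 1.

1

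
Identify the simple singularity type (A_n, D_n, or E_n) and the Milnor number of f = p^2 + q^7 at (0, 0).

Type A_6, Milnor number mu = 6.

The Hessian of f at 0 has rank 1. Corank 1: A-series; mu = 6 gives A_6.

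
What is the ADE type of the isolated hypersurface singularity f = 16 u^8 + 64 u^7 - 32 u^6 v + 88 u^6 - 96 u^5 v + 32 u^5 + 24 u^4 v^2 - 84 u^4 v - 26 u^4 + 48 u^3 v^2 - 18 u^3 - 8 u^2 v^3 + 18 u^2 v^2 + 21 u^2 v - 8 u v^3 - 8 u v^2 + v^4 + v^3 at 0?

D_5

The Hessian of f at 0 has rank 0. Corank 2; j^3 = -(2*u - v)*(3*u - v)^2 has shape L^2 M (L != M), so D-series; mu = 5 gives D_5.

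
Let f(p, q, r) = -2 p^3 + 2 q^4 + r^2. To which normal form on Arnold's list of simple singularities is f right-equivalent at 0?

E6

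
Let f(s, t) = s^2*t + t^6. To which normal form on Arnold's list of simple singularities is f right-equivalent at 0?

The Hessian of f at 0 is [[0, 0], [0, 0]] with rank 0, so corank 2. A Groebner basis of the Jacobian ideal J(f) in C{s,t} is {s^2/6 + t^5, s^3, s*t}; counting standard monomials gives mu = 7. Corank 2; j^3 = s^2*t has shape L^2 M (L != M), so D-series; mu = 7 gives D_7.

D7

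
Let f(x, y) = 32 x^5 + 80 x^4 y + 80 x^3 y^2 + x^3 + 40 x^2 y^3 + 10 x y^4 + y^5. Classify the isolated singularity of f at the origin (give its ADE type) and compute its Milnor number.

The Hessian of f at 0 has rank 0. Corank 2; j^3 = x^3 is a perfect cube, so E-series; the 5-jet and mu = 8 give E_8.

Type E_8, Milnor number mu = 8.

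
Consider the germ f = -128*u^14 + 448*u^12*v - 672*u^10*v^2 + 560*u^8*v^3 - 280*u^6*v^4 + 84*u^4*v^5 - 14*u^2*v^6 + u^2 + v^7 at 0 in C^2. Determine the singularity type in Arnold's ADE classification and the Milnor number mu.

The Hessian of f at 0 is [[2, 0], [0, 0]] with rank 1, so corank 1. A Groebner basis of the Jacobian ideal J(f) in C{u,v} is {v^6, u}; counting standard monomials gives mu = 6. Corank 1: A-series; mu = 6 gives A_6.

Type A6, Milnor number mu = 6.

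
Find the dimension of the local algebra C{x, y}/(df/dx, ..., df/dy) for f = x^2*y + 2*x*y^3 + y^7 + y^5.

8

The Hessian of f at 0 has rank 0. Corank 2; j^3 = x^2*y has shape L^2 M (L != M), so D-series; mu = 8 gives D_8.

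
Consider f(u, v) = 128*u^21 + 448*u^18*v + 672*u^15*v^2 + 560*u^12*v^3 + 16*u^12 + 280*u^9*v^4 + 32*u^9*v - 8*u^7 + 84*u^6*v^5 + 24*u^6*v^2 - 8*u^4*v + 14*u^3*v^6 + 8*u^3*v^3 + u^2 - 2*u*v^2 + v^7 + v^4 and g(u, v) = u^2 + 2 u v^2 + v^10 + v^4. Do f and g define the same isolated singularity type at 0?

No.

The Hessian of f at 0 is [[2, 0], [0, 0]] with rank 1, so corank 1. A Groebner basis of the Jacobian ideal J(f) in C{u,v} is {u^3, -u + v^2}; counting standard monomials gives mu = 6. Corank 1: A-series; mu = 6 gives A_6. The Hessian of g at 0 is [[2, 0], [0, 0]] with rank 1, so corank 1. A Groebner basis of the Jacobian ideal J(g) in C{u,v} is {u^5, u^4*v, u + v^2}; counting standard monomials gives mu = 9. Corank 1: A-series; mu = 9 gives A_9. f is A_6 but g is A_9, hence not right-equivalent.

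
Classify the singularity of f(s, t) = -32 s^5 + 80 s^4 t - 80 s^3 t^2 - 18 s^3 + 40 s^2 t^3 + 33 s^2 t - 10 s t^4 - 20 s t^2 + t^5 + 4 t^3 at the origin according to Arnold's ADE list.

The Hessian of f at 0 has rank 0. Corank 2; j^3 = -(2*s - t)*(3*s - 2*t)^2 has shape L^2 M (L != M), so D-series; mu = 6 gives D_6.

D_{6}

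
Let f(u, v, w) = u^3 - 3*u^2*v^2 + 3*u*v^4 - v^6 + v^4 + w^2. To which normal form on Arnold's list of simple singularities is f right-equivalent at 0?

E_6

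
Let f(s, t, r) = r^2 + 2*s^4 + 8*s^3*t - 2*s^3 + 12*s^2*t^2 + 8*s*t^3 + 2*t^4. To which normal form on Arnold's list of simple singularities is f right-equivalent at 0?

E_6

The Hessian of f at 0 has rank 1. Corank 2; j^3 = -2*s^3 is a perfect cube, so E-series; the 4-jet and mu = 6 give E_6.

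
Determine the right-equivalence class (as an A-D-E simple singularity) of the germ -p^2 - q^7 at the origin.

A6

The Hessian of f at 0 is [[-2, 0], [0, 0]] with rank 1, so corank 1. A Groebner basis of the Jacobian ideal J(f) in C{p,q} is {q^6, p}; counting standard monomials gives mu = 6. Corank 1: A-series; mu = 6 gives A_6.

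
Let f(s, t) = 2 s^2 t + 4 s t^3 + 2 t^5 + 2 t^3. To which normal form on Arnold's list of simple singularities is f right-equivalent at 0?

D4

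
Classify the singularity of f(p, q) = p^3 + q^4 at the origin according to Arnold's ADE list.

E_6

The Hessian of f at 0 has rank 0. Corank 2; j^3 = p^3 is a perfect cube, so E-series; the 4-jet and mu = 6 give E_6.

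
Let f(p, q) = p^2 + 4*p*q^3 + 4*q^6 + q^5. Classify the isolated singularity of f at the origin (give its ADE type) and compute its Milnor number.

Type A_{4}, Milnor number mu = 4.

The Hessian of f at 0 has rank 1. Corank 1: A-series; mu = 4 gives A_4.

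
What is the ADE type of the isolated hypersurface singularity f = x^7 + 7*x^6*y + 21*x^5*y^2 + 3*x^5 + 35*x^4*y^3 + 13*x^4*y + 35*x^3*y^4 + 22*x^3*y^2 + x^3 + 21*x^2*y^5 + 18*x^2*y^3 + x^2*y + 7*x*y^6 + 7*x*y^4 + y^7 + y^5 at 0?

D_{6}

The Hessian of f at 0 is [[0, 0], [0, 0]] with rank 0, so corank 2. A Groebner basis of the Jacobian ideal J(f) in C{x,y} is {-x*y/4 + y^4, x*y^2, x^2 + 5*x*y/4}; counting standard monomials gives mu = 6. Corank 2; j^3 = x^2*(x + y) has shape L^2 M (L != M), so D-series; mu = 6 gives D_6.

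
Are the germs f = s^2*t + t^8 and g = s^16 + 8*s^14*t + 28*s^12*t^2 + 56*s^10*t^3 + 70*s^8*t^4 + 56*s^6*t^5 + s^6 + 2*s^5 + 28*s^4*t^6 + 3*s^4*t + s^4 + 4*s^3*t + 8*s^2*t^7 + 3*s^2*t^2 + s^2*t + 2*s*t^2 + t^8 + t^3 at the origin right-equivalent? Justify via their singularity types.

Yes.

The Hessian of f at 0 has rank 0. Corank 2; j^3 = s^2*t has shape L^2 M (L != M), so D-series; mu = 9 gives D_9. The Hessian of g at 0 has rank 0. Corank 2; j^3 = t*(s + t)^2 has shape L^2 M (L != M), so D-series; mu = 9 gives D_9. Both have type D_9, hence right-equivalent.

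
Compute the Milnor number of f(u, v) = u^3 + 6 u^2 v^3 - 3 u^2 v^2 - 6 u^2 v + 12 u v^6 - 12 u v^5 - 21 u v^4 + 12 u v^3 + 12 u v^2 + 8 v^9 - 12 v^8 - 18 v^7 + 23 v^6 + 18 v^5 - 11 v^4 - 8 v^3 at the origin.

The Hessian of f at 0 has rank 0. Corank 2; j^3 = (u - 2*v)^3 is a perfect cube, so E-series; the 4-jet and mu = 6 give E_6.

6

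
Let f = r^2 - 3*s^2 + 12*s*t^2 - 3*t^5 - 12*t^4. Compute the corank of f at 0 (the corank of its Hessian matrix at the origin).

Hessian at 0 has rank 2.

1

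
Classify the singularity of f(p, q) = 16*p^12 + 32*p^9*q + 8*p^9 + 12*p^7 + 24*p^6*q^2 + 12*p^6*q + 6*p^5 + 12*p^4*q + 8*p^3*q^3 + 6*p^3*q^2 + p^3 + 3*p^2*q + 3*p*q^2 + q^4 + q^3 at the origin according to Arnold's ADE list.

E_6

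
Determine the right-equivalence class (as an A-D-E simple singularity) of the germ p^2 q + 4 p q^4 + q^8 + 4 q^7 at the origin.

D_9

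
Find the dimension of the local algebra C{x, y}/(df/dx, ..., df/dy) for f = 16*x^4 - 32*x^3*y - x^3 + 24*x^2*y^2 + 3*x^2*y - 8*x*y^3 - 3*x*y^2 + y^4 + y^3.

The Hessian of f at 0 has rank 0. Corank 2; j^3 = -(x - y)^3 is a perfect cube, so E-series; the 4-jet and mu = 6 give E_6.

6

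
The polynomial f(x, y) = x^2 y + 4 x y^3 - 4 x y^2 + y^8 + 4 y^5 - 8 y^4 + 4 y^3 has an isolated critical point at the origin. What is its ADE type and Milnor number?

Type D9, Milnor number mu = 9.

The Hessian of f at 0 has rank 0. Corank 2; j^3 = y*(x - 2*y)^2 has shape L^2 M (L != M), so D-series; mu = 9 gives D_9.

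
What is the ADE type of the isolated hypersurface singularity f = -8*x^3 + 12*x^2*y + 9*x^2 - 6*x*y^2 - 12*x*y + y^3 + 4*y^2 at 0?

The Hessian of f at 0 is [[18, -12], [-12, 8]] with rank 1, so corank 1. A Groebner basis of the Jacobian ideal J(f) in C{x,y} is {y^2, x - 2*y/3}; counting standard monomials gives mu = 2. Corank 1: A-series; mu = 2 gives A_2.

A_2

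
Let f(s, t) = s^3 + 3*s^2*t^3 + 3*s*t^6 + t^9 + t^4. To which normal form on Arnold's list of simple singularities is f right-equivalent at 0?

E_{6}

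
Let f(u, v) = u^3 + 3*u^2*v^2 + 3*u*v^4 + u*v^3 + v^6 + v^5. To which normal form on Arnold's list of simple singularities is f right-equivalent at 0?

E_{7}

The Hessian of f at 0 is [[0, 0], [0, 0]] with rank 0, so corank 2. A Groebner basis of the Jacobian ideal J(f) in C{u,v} is {-u^2 + v^4 - v^3/3, u^3, u^2*v + u^2/3 + v^3/9, u^2 + u*v^2 + v^3/3}; counting standard monomials gives mu = 7. Corank 2; j^3 = u^3 is a perfect cube, so E-series; the 4-jet and mu = 7 give E_7.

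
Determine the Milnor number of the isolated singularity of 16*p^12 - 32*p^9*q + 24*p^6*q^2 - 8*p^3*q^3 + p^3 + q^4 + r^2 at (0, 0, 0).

6

The Hessian of f at 0 has rank 1. Corank 2; j^3 = p^3 is a perfect cube, so E-series; the 4-jet and mu = 6 give E_6.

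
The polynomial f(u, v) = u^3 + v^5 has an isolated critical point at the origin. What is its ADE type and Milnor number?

The Hessian of f at 0 is [[0, 0], [0, 0]] with rank 0, so corank 2. A Groebner basis of the Jacobian ideal J(f) in C{u,v} is {v^4, u^2}; counting standard monomials gives mu = 8. Corank 2; j^3 = u^3 is a perfect cube, so E-series; the 5-jet and mu = 8 give E_8.

Type E8, Milnor number mu = 8.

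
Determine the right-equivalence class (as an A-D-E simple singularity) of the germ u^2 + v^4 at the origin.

A_{3}

The Hessian of f at 0 has rank 1. Corank 1: A-series; mu = 3 gives A_3.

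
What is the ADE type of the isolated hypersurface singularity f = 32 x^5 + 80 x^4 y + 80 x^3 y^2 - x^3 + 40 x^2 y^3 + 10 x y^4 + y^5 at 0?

The Hessian of f at 0 is [[0, 0], [0, 0]] with rank 0, so corank 2. A Groebner basis of the Jacobian ideal J(f) in C{x,y} is {y^5, x*y^3 + y^4/8, x^2}; counting standard monomials gives mu = 8. Corank 2; j^3 = -x^3 is a perfect cube, so E-series; the 5-jet and mu = 8 give E_8.

E_{8}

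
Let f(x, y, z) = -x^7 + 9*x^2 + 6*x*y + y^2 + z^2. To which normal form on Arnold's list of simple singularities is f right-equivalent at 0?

The Hessian of f at 0 has rank 2. Corank 1: A-series; mu = 6 gives A_6.

A6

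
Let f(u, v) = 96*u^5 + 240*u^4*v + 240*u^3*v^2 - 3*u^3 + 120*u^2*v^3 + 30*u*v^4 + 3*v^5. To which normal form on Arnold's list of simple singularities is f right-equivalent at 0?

The Hessian of f at 0 is [[0, 0], [0, 0]] with rank 0, so corank 2. A Groebner basis of the Jacobian ideal J(f) in C{u,v} is {v^5, u*v^3 + v^4/8, u^2}; counting standard monomials gives mu = 8. Corank 2; j^3 = -3*u^3 is a perfect cube, so E-series; the 5-jet and mu = 8 give E_8.

E8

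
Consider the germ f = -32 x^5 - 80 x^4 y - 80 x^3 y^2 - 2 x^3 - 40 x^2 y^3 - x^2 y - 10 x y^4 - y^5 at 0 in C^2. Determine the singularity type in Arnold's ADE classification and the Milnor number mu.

The Hessian of f at 0 has rank 0. Corank 2; j^3 = -x^2*(2*x + y) has shape L^2 M (L != M), so D-series; mu = 6 gives D_6.

Type D6, Milnor number mu = 6.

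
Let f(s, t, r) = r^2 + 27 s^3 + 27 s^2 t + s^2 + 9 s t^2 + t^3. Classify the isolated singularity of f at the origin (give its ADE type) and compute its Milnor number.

The Hessian of f at 0 has rank 2. Corank 1: A-series; mu = 2 gives A_2.

Type A_2, Milnor number mu = 2.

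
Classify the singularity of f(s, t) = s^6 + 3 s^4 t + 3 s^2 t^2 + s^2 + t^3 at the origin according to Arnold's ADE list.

The Hessian of f at 0 is [[2, 0], [0, 0]] with rank 1, so corank 1. A Groebner basis of the Jacobian ideal J(f) in C{s,t} is {t^2, s}; counting standard monomials gives mu = 2. Corank 1: A-series; mu = 2 gives A_2.

A_2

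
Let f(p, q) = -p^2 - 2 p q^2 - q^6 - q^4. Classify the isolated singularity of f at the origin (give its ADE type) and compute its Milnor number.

Type A5, Milnor number mu = 5.

The Hessian of f at 0 has rank 1. Corank 1: A-series; mu = 5 gives A_5.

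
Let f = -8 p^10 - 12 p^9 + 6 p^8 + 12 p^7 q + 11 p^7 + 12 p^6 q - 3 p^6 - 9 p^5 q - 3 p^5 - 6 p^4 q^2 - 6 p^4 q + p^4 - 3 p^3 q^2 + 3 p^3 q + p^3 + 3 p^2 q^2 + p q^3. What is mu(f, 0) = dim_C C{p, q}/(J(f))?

The Hessian of f at 0 is [[0, 0], [0, 0]] with rank 0, so corank 2. A Groebner basis of the Jacobian ideal J(f) in C{p,q} is {3*p^2 + q^4 + q^3, p^3, p^2*q - p^2 - q^3/3, 2*p^2 + p*q^2 + 2*q^3/3}; counting standard monomials gives mu = 7. Corank 2; j^3 = p^3 is a perfect cube, so E-series; the 4-jet and mu = 7 give E_7.

7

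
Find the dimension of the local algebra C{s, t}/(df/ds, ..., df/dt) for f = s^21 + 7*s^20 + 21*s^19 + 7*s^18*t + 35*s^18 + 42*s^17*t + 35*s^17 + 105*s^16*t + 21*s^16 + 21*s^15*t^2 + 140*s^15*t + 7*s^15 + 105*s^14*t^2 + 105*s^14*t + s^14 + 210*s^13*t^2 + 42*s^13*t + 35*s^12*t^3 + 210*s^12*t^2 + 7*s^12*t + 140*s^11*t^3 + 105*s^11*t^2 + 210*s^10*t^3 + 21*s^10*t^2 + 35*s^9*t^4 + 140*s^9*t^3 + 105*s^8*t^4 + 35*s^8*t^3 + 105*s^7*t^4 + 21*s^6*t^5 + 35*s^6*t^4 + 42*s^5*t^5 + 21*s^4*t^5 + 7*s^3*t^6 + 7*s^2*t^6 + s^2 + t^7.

6

The Hessian of f at 0 has rank 1. Corank 1: A-series; mu = 6 gives A_6.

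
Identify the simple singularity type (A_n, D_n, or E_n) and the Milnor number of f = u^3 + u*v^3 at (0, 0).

The Hessian of f at 0 is [[0, 0], [0, 0]] with rank 0, so corank 2. A Groebner basis of the Jacobian ideal J(f) in C{u,v} is {u^3, u*v^2, 3*u^2 + v^3}; counting standard monomials gives mu = 7. Corank 2; j^3 = u^3 is a perfect cube, so E-series; the 4-jet and mu = 7 give E_7.

Type E_7, Milnor number mu = 7.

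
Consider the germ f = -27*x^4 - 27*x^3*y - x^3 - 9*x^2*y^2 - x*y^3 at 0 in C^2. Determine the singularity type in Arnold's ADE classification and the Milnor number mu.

The Hessian of f at 0 has rank 0. Corank 2; j^3 = -x^3 is a perfect cube, so E-series; the 4-jet and mu = 7 give E_7.

Type E7, Milnor number mu = 7.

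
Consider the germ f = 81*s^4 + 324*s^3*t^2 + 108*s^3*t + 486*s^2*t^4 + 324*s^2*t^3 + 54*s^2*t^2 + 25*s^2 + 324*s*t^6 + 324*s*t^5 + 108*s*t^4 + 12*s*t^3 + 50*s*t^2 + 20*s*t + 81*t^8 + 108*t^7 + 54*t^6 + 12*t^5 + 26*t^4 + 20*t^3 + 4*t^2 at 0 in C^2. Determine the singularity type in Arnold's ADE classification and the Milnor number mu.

The Hessian of f at 0 is [[50, 20], [20, 8]] with rank 1, so corank 1. A Groebner basis of the Jacobian ideal J(f) in C{s,t} is {s^2 + 4*s/25 + 8*t/125, s*t - 2*s/5 - 4*t/25, s + t^2 + 2*t/5}; counting standard monomials gives mu = 3. Corank 1: A-series; mu = 3 gives A_3.

Type A3, Milnor number mu = 3.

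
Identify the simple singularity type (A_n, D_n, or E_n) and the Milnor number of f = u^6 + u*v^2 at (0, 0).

The Hessian of f at 0 has rank 0. Corank 2; j^3 = u*v^2 has shape L^2 M (L != M), so D-series; mu = 7 gives D_7.

Type D7, Milnor number mu = 7.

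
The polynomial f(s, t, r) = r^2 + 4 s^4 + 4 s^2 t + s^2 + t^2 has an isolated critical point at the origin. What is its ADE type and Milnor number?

Type A1, Milnor number mu = 1.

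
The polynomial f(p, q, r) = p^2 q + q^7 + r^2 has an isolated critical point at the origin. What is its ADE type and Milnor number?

Type D_8, Milnor number mu = 8.

The Hessian of f at 0 has rank 1. Corank 2; j^3 = p^2*q has shape L^2 M (L != M), so D-series; mu = 8 gives D_8.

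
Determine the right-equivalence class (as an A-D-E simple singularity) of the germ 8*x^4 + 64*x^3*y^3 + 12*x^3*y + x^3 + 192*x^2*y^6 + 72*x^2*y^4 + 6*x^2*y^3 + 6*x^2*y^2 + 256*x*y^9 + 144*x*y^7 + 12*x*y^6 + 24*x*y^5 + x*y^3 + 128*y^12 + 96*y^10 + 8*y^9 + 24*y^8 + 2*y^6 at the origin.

The Hessian of f at 0 is [[0, 0], [0, 0]] with rank 0, so corank 2. A Groebner basis of the Jacobian ideal J(f) in C{x,y} is {3*x^2/4 + y^4 + y^3/4, x^3, x^2*y - x^2/4 - y^3/12, x^2 + x*y^2 + y^3/3}; counting standard monomials gives mu = 7. Corank 2; j^3 = x^3 is a perfect cube, so E-series; the 4-jet and mu = 7 give E_7.

E7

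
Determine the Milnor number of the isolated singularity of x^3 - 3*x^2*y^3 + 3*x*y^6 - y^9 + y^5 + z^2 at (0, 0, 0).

8

The Hessian of f at 0 has rank 1. Corank 2; j^3 = x^3 is a perfect cube, so E-series; the 5-jet and mu = 8 give E_8.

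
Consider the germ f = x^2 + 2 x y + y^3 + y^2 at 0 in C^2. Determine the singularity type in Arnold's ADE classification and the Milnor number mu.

The Hessian of f at 0 has rank 1. Corank 1: A-series; mu = 2 gives A_2.

Type A_{2}, Milnor number mu = 2.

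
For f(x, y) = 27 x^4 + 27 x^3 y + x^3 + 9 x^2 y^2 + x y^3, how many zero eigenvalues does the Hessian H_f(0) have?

The Hessian at 0 is [[0, 0], [0, 0]] of rank 0; hence corank 2.

2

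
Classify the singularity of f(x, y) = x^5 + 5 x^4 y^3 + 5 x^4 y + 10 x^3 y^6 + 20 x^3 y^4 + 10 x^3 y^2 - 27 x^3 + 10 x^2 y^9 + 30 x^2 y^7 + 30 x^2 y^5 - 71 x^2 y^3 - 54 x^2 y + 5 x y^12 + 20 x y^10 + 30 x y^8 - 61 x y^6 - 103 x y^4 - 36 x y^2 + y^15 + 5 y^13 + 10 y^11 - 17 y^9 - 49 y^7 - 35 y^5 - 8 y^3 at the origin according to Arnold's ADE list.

E_8

The Hessian of f at 0 is [[0, 0], [0, 0]] with rank 0, so corank 2. A Groebner basis of the Jacobian ideal J(f) in C{x,y} is {9*x^2/2 + x*y^3 + 6*x*y + 2*y^2, -6*x^2 - 8*x*y + y^4 - 8*y^2/3, x^3 - 4*x*y^2/3 - 16*y^3/27, x^2*y + 4*x*y^2/3 + 4*y^3/9}; counting standard monomials gives mu = 8. Corank 2; j^3 = -(3*x + 2*y)^3 is a perfect cube, so E-series; the 5-jet and mu = 8 give E_8.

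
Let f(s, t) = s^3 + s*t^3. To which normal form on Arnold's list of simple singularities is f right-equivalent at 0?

The Hessian of f at 0 is [[0, 0], [0, 0]] with rank 0, so corank 2. A Groebner basis of the Jacobian ideal J(f) in C{s,t} is {s^3, s*t^2, 3*s^2 + t^3}; counting standard monomials gives mu = 7. Corank 2; j^3 = s^3 is a perfect cube, so E-series; the 4-jet and mu = 7 give E_7.

E7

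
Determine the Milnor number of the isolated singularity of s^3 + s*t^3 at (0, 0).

The Hessian of f at 0 is [[0, 0], [0, 0]] with rank 0, so corank 2. A Groebner basis of the Jacobian ideal J(f) in C{s,t} is {s^3, s*t^2, 3*s^2 + t^3}; counting standard monomials gives mu = 7. Corank 2; j^3 = s^3 is a perfect cube, so E-series; the 4-jet and mu = 7 give E_7.

7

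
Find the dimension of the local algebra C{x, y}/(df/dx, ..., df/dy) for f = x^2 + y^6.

5

The Hessian of f at 0 has rank 1. Corank 1: A-series; mu = 5 gives A_5.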